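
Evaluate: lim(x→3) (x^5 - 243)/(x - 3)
This is a standard limit.

Factor or rationalize the expression:
  lim(x→3) (x^5 - 243)/(x - 3) = 405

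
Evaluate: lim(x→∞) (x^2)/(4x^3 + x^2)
This is an ∞/∞ indeterminate form.

Apply L'Hôpital's rule: differentiate numerator and denominator separately.
  f(x) = x^2   ⇒   f'(x) = 2·x
  g(x) = 4·x^3 + x^2   ⇒   g'(x) = 12·x^2 + 2·x
  lim(x→∞) f'(x)/g'(x) = lim(x→∞) (2·x)/(12·x^2 + 2·x)
  = 0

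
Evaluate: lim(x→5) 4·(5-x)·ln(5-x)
This is a 0·∞ indeterminate form.

Rewrite 0·∞ as a quotient (0/0 or ∞/∞ form), then apply L'Hôpital's rule:
  lim(x→5) 4·(5-x)·ln(5-x) = 0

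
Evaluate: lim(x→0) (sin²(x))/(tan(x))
This is a 0/0 indeterminate form.

Apply L'Hôpital's rule: differentiate numerator and denominator separately.
  f(x) = sin(x)^2   ⇒   f'(x) = 2·sin(x)·cos(x)
  g(x) = tan(x)   ⇒   g'(x) = tan(x)^2 + 1
  lim(x→0) f'(x)/g'(x) = lim(x→0) (2·sin(x)·cos(x))/(tan(x)^2 + 1)
  = 0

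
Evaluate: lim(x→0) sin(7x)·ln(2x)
This is a 0·∞ indeterminate form.

Rewrite 0·∞ as a quotient (0/0 or ∞/∞ form), then apply L'Hôpital's rule:
  lim(x→0) sin(7x)·ln(2x) = 0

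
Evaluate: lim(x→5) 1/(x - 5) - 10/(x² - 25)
This is an ∞-∞ indeterminate form.

Combine fractions or rationalize to convert ∞-∞ to 0/0 form:
  lim(x→5) 1/(x - 5) - 10/(x² - 25) = 1/10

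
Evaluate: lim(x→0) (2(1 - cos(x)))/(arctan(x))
This is a 0/0 indeterminate form.

Apply L'Hôpital's rule: differentiate numerator and denominator separately.
  f(x) = 2 - 2·cos(x)   ⇒   f'(x) = 2·sin(x)
  g(x) = atan(x)   ⇒   g'(x) = 1/(x^2 + 1)
  lim(x→0) f'(x)/g'(x) = lim(x→0) (2·sin(x))/(1/(x^2 + 1))
  = 0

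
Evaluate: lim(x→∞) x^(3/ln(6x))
This is an exponential indeterminate form.

For exponential indeterminate forms, take the natural log:
  Let L = lim(x→∞) x^(3/ln(6x))
  Then ln(L) = lim(x→∞) [exponent × ln(base)]
  Evaluate using L'Hôpital or standard limits, then exponentiate.
  L = e^(3)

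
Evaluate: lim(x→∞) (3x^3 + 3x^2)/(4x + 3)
This is an ∞/∞ indeterminate form.

Apply L'Hôpital's rule: differentiate numerator and denominator separately.
  f(x) = 3·x^3 + 3·x^2   ⇒   f'(x) = 9·x^2 + 6·x
  g(x) = 4·x + 3   ⇒   g'(x) = 4
  lim(x→∞) f'(x)/g'(x) = lim(x→∞) (9·x^2 + 6·x)/(4)
  = ∞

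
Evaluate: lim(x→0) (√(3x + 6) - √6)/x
This is a standard limit.

Factor or rationalize the expression:
  lim(x→0) (√(3x + 6) - √6)/x = sqrt(6)/4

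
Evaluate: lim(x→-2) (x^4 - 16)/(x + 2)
This is a standard limit.

Factor or rationalize the expression:
  lim(x→-2) (x^4 - 16)/(x + 2) = -32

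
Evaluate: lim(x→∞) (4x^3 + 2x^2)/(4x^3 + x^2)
This is an ∞/∞ indeterminate form.

Apply L'Hôpital's rule: differentiate numerator and denominator separately.
  f(x) = 4·x^3 + 2·x^2   ⇒   f'(x) = 12·x^2 + 4·x
  g(x) = 4·x^3 + x^2   ⇒   g'(x) = 12·x^2 + 2·x
  lim(x→∞) f'(x)/g'(x) = lim(x→∞) (12·x^2 + 4·x)/(12·x^2 + 2·x)
  = 1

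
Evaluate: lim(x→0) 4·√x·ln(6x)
This is a 0·∞ indeterminate form.

Rewrite 0·∞ as a quotient (0/0 or ∞/∞ form), then apply L'Hôpital's rule:
  lim(x→0) 4·√x·ln(6x) = 0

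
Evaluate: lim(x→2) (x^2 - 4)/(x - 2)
This is a standard limit.

Factor or rationalize the expression:
  lim(x→2) (x^2 - 4)/(x - 2) = 4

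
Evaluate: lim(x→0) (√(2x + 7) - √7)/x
This is a standard limit.

Factor or rationalize the expression:
  lim(x→0) (√(2x + 7) - √7)/x = sqrt(7)/7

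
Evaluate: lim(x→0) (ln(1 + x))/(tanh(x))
This is a 0/0 indeterminate form.

Apply L'Hôpital's rule: differentiate numerator and denominator separately.
  f(x) = ln(x + 1)   ⇒   f'(x) = 1/(x + 1)
  g(x) = tanh(x)   ⇒   g'(x) = 1 - tanh(x)^2
  lim(x→0) f'(x)/g'(x) = lim(x→0) (1/(x + 1))/(1 - tanh(x)^2)
  = 1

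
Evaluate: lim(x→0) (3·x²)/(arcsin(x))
This is a 0/0 indeterminate form.

Apply L'Hôpital's rule: differentiate numerator and denominator separately.
  f(x) = 3·x^2   ⇒   f'(x) = 6·x
  g(x) = asin(x)   ⇒   g'(x) = 1/sqrt(1 - x^2)
  lim(x→0) f'(x)/g'(x) = lim(x→0) (6·x)/(1/sqrt(1 - x^2))
  = 0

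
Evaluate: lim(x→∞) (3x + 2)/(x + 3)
This is an ∞/∞ indeterminate form.

Apply L'Hôpital's rule: differentiate numerator and denominator separately.
  f(x) = 3·x + 2   ⇒   f'(x) = 3
  g(x) = x + 3   ⇒   g'(x) = 1
  lim(x→∞) f'(x)/g'(x) = lim(x→∞) (3)/(1)
  = 3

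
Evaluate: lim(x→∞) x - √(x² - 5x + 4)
This is an ∞-∞ indeterminate form.

Combine fractions or rationalize to convert ∞-∞ to 0/0 form:
  lim(x→∞) x - √(x² - 5x + 4) = 5/2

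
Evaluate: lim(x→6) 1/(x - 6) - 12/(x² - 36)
This is an ∞-∞ indeterminate form.

Combine fractions or rationalize to convert ∞-∞ to 0/0 form:
  lim(x→6) 1/(x - 6) - 12/(x² - 36) = 1/12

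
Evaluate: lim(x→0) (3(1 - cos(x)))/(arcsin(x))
This is a 0/0 indeterminate form.

Apply L'Hôpital's rule: differentiate numerator and denominator separately.
  f(x) = 3 - 3·cos(x)   ⇒   f'(x) = 3·sin(x)
  g(x) = asin(x)   ⇒   g'(x) = 1/sqrt(1 - x^2)
  lim(x→0) f'(x)/g'(x) = lim(x→0) (3·sin(x))/(1/sqrt(1 - x^2))
  = 0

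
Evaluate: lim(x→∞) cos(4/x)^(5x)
This is an exponential indeterminate form.

For exponential indeterminate forms, take the natural log:
  Let L = lim(x→∞) cos(4/x)^(5x)
  Then ln(L) = lim(x→∞) [exponent × ln(base)]
  Evaluate using L'Hôpital or standard limits, then exponentiate.
  L = 1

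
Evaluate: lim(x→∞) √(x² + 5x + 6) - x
This is an ∞-∞ indeterminate form.

Combine fractions or rationalize to convert ∞-∞ to 0/0 form:
  lim(x→∞) √(x² + 5x + 6) - x = 5/2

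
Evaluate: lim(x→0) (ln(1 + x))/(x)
This is a 0/0 indeterminate form.

Apply L'Hôpital's rule: differentiate numerator and denominator separately.
  f(x) = ln(x + 1)   ⇒   f'(x) = 1/(x + 1)
  g(x) = x   ⇒   g'(x) = 1
  lim(x→0) f'(x)/g'(x) = lim(x→0) (1/(x + 1))/(1)
  = 1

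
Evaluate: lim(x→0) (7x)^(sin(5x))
This is an exponential indeterminate form.

For exponential indeterminate forms, take the natural log:
  Let L = lim(x→0) (7x)^(sin(5x))
  Then ln(L) = lim(x→0) [exponent × ln(base)]
  Evaluate using L'Hôpital or standard limits, then exponentiate.
  L = 1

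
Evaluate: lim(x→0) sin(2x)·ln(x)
This is a 0·∞ indeterminate form.

Rewrite 0·∞ as a quotient (0/0 or ∞/∞ form), then apply L'Hôpital's rule:
  lim(x→0) sin(2x)·ln(x) = 0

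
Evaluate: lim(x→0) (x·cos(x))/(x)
This is a 0/0 indeterminate form.

Apply L'Hôpital's rule: differentiate numerator and denominator separately.
  f(x) = x·cos(x)   ⇒   f'(x) = -x·sin(x) + cos(x)
  g(x) = x   ⇒   g'(x) = 1
  lim(x→0) f'(x)/g'(x) = lim(x→0) (-x·sin(x) + cos(x))/(1)
  = 1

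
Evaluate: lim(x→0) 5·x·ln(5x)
This is a 0·∞ indeterminate form.

Rewrite 0·∞ as a quotient (0/0 or ∞/∞ form), then apply L'Hôpital's rule:
  lim(x→0) 5·x·ln(5x) = 0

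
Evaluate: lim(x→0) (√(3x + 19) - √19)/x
This is a standard limit.

Factor or rationalize the expression:
  lim(x→0) (√(3x + 19) - √19)/x = 3·sqrt(19)/38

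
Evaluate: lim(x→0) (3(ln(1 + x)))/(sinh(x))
This is a 0/0 indeterminate form.

Apply L'Hôpital's rule: differentiate numerator and denominator separately.
  f(x) = 3·ln(x + 1)   ⇒   f'(x) = 3/(x + 1)
  g(x) = sinh(x)   ⇒   g'(x) = cosh(x)
  lim(x→0) f'(x)/g'(x) = lim(x→0) (3/(x + 1))/(cosh(x))
  = 3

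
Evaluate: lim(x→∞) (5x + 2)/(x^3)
This is an ∞/∞ indeterminate form.

Apply L'Hôpital's rule: differentiate numerator and denominator separately.
  f(x) = 5·x + 2   ⇒   f'(x) = 5
  g(x) = x^3   ⇒   g'(x) = 3·x^2
  lim(x→∞) f'(x)/g'(x) = lim(x→∞) (5)/(3·x^2)
  = 0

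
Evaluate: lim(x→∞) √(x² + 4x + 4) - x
This is an ∞-∞ indeterminate form.

Combine fractions or rationalize to convert ∞-∞ to 0/0 form:
  lim(x→∞) √(x² + 4x + 4) - x = 2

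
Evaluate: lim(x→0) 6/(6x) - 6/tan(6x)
This is an ∞-∞ indeterminate form.

Combine fractions or rationalize to convert ∞-∞ to 0/0 form:
  lim(x→0) 6/(6x) - 6/tan(6x) = 0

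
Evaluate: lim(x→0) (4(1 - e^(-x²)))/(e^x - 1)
This is a 0/0 indeterminate form.

Apply L'Hôpital's rule: differentiate numerator and denominator separately.
  f(x) = 4 - 4·e^(-x^2)   ⇒   f'(x) = 8·x·e^(-x^2)
  g(x) = e^(x) - 1   ⇒   g'(x) = e^(x)
  lim(x→0) f'(x)/g'(x) = lim(x→0) (8·x·e^(-x^2))/(e^(x))
  = 0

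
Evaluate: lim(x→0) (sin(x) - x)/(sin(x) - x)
This is a 0/0 indeterminate form.

Apply L'Hôpital's rule: differentiate numerator and denominator separately.
  f(x) = -x + sin(x)   ⇒   f'(x) = cos(x) - 1
  g(x) = -x + sin(x)   ⇒   g'(x) = cos(x) - 1
  lim(x→0) f'(x)/g'(x) = lim(x→0) (cos(x) - 1)/(cos(x) - 1)
  = 1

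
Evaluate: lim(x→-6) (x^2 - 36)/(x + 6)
This is a standard limit.

Factor or rationalize the expression:
  lim(x→-6) (x^2 - 36)/(x + 6) = -12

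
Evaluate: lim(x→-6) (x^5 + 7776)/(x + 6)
This is a standard limit.

Factor or rationalize the expression:
  lim(x→-6) (x^5 + 7776)/(x + 6) = 6480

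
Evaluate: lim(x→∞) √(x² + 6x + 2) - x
This is an ∞-∞ indeterminate form.

Combine fractions or rationalize to convert ∞-∞ to 0/0 form:
  lim(x→∞) √(x² + 6x + 2) - x = 3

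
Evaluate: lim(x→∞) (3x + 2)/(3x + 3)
This is an ∞/∞ indeterminate form.

Apply L'Hôpital's rule: differentiate numerator and denominator separately.
  f(x) = 3·x + 2   ⇒   f'(x) = 3
  g(x) = 3·x + 3   ⇒   g'(x) = 3
  lim(x→∞) f'(x)/g'(x) = lim(x→∞) (3)/(3)
  = 1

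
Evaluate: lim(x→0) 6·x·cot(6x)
This is a 0·∞ indeterminate form.

Rewrite 0·∞ as a quotient (0/0 or ∞/∞ form), then apply L'Hôpital's rule:
  lim(x→0) 6·x·cot(6x) = 1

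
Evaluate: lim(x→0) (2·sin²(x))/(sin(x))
This is a 0/0 indeterminate form.

Apply L'Hôpital's rule: differentiate numerator and denominator separately.
  f(x) = 2·sin(x)^2   ⇒   f'(x) = 4·sin(x)·cos(x)
  g(x) = sin(x)   ⇒   g'(x) = cos(x)
  lim(x→0) f'(x)/g'(x) = lim(x→0) (4·sin(x)·cos(x))/(cos(x))
  = 0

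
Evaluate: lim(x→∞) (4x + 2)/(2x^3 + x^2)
This is an ∞/∞ indeterminate form.

Apply L'Hôpital's rule: differentiate numerator and denominator separately.
  f(x) = 4·x + 2   ⇒   f'(x) = 4
  g(x) = 2·x^3 + x^2   ⇒   g'(x) = 6·x^2 + 2·x
  lim(x→∞) f'(x)/g'(x) = lim(x→∞) (4)/(6·x^2 + 2·x)
  = 0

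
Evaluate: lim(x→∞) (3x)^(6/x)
This is an exponential indeterminate form.

For exponential indeterminate forms, take the natural log:
  Let L = lim(x→∞) (3x)^(6/x)
  Then ln(L) = lim(x→∞) [exponent × ln(base)]
  Evaluate using L'Hôpital or standard limits, then exponentiate.
  L = 1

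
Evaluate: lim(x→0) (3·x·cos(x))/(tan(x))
This is a 0/0 indeterminate form.

Apply L'Hôpital's rule: differentiate numerator and denominator separately.
  f(x) = 3·x·cos(x)   ⇒   f'(x) = -3·x·sin(x) + 3·cos(x)
  g(x) = tan(x)   ⇒   g'(x) = tan(x)^2 + 1
  lim(x→0) f'(x)/g'(x) = lim(x→0) (-3·x·sin(x) + 3·cos(x))/(tan(x)^2 + 1)
  = 3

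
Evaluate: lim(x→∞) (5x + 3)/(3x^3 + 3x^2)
This is an ∞/∞ indeterminate form.

Apply L'Hôpital's rule: differentiate numerator and denominator separately.
  f(x) = 5·x + 3   ⇒   f'(x) = 5
  g(x) = 3·x^3 + 3·x^2   ⇒   g'(x) = 9·x^2 + 6·x
  lim(x→∞) f'(x)/g'(x) = lim(x→∞) (5)/(9·x^2 + 6·x)
  = 0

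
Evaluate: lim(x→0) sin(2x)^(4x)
This is an exponential indeterminate form.

For exponential indeterminate forms, take the natural log:
  Let L = lim(x→0) sin(2x)^(4x)
  Then ln(L) = lim(x→0) [exponent × ln(base)]
  Evaluate using L'Hôpital or standard limits, then exponentiate.
  L = 1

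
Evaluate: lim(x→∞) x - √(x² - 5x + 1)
This is an ∞-∞ indeterminate form.

Combine fractions or rationalize to convert ∞-∞ to 0/0 form:
  lim(x→∞) x - √(x² - 5x + 1) = 5/2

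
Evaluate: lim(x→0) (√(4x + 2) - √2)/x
This is a standard limit.

Factor or rationalize the expression:
  lim(x→0) (√(4x + 2) - √2)/x = sqrt(2)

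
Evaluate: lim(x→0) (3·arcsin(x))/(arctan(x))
This is a 0/0 indeterminate form.

Apply L'Hôpital's rule: differentiate numerator and denominator separately.
  f(x) = 3·asin(x)   ⇒   f'(x) = 3/sqrt(1 - x^2)
  g(x) = atan(x)   ⇒   g'(x) = 1/(x^2 + 1)
  lim(x→0) f'(x)/g'(x) = lim(x→0) (3/sqrt(1 - x^2))/(1/(x^2 + 1))
  = 3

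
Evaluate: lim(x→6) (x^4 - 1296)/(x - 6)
This is a standard limit.

Factor or rationalize the expression:
  lim(x→6) (x^4 - 1296)/(x - 6) = 864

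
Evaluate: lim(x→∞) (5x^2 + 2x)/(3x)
This is an ∞/∞ indeterminate form.

Apply L'Hôpital's rule: differentiate numerator and denominator separately.
  f(x) = 5·x^2 + 2·x   ⇒   f'(x) = 10·x + 2
  g(x) = 3·x   ⇒   g'(x) = 3
  lim(x→∞) f'(x)/g'(x) = lim(x→∞) (10·x + 2)/(3)
  = ∞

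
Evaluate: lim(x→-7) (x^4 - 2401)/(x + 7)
This is a standard limit.

Factor or rationalize the expression:
  lim(x→-7) (x^4 - 2401)/(x + 7) = -1372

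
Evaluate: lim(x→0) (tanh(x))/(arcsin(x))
This is a 0/0 indeterminate form.

Apply L'Hôpital's rule: differentiate numerator and denominator separately.
  f(x) = tanh(x)   ⇒   f'(x) = 1 - tanh(x)^2
  g(x) = asin(x)   ⇒   g'(x) = 1/sqrt(1 - x^2)
  lim(x→0) f'(x)/g'(x) = lim(x→0) (1 - tanh(x)^2)/(1/sqrt(1 - x^2))
  = 1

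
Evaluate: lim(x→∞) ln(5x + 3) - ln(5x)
This is an ∞-∞ indeterminate form.

Combine fractions or rationalize to convert ∞-∞ to 0/0 form:
  lim(x→∞) ln(5x + 3) - ln(5x) = 0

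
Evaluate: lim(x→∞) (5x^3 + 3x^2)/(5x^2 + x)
This is an ∞/∞ indeterminate form.

Apply L'Hôpital's rule: differentiate numerator and denominator separately.
  f(x) = 5·x^3 + 3·x^2   ⇒   f'(x) = 15·x^2 + 6·x
  g(x) = 5·x^2 + x   ⇒   g'(x) = 10·x + 1
  lim(x→∞) f'(x)/g'(x) = lim(x→∞) (15·x^2 + 6·x)/(10·x + 1)
  = ∞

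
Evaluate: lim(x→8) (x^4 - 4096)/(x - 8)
This is a standard limit.

Factor or rationalize the expression:
  lim(x→8) (x^4 - 4096)/(x - 8) = 2048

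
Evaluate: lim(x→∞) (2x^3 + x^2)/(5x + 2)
This is an ∞/∞ indeterminate form.

Apply L'Hôpital's rule: differentiate numerator and denominator separately.
  f(x) = 2·x^3 + x^2   ⇒   f'(x) = 6·x^2 + 2·x
  g(x) = 5·x + 2   ⇒   g'(x) = 5
  lim(x→∞) f'(x)/g'(x) = lim(x→∞) (6·x^2 + 2·x)/(5)
  = ∞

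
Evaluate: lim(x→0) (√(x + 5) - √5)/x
This is a standard limit.

Factor or rationalize the expression:
  lim(x→0) (√(x + 5) - √5)/x = sqrt(5)/10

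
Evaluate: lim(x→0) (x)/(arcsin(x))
This is a 0/0 indeterminate form.

Apply L'Hôpital's rule: differentiate numerator and denominator separately.
  f(x) = x   ⇒   f'(x) = 1
  g(x) = asin(x)   ⇒   g'(x) = 1/sqrt(1 - x^2)
  lim(x→0) f'(x)/g'(x) = lim(x→0) (1)/(1/sqrt(1 - x^2))
  = 1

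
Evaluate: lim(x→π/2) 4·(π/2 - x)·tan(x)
This is a 0·∞ indeterminate form.

Rewrite 0·∞ as a quotient (0/0 or ∞/∞ form), then apply L'Hôpital's rule:
  lim(x→π/2) 4·(π/2 - x)·tan(x) = 4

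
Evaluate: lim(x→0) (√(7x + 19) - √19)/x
This is a standard limit.

Factor or rationalize the expression:
  lim(x→0) (√(7x + 19) - √19)/x = 7·sqrt(19)/38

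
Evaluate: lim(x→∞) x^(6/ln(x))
This is an exponential indeterminate form.

For exponential indeterminate forms, take the natural log:
  Let L = lim(x→∞) x^(6/ln(x))
  Then ln(L) = lim(x→∞) [exponent × ln(base)]
  Evaluate using L'Hôpital or standard limits, then exponentiate.
  L = e^(6)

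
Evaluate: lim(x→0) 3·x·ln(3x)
This is a 0·∞ indeterminate form.

Rewrite 0·∞ as a quotient (0/0 or ∞/∞ form), then apply L'Hôpital's rule:
  lim(x→0) 3·x·ln(3x) = 0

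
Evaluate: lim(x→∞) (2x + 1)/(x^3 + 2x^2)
This is an ∞/∞ indeterminate form.

Apply L'Hôpital's rule: differentiate numerator and denominator separately.
  f(x) = 2·x + 1   ⇒   f'(x) = 2
  g(x) = x^3 + 2·x^2   ⇒   g'(x) = 3·x^2 + 4·x
  lim(x→∞) f'(x)/g'(x) = lim(x→∞) (2)/(3·x^2 + 4·x)
  = 0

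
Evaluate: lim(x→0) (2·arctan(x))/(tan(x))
This is a 0/0 indeterminate form.

Apply L'Hôpital's rule: differentiate numerator and denominator separately.
  f(x) = 2·atan(x)   ⇒   f'(x) = 2/(x^2 + 1)
  g(x) = tan(x)   ⇒   g'(x) = tan(x)^2 + 1
  lim(x→0) f'(x)/g'(x) = lim(x→0) (2/(x^2 + 1))/(tan(x)^2 + 1)
  = 2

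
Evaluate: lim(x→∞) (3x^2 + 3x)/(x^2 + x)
This is an ∞/∞ indeterminate form.

Apply L'Hôpital's rule: differentiate numerator and denominator separately.
  f(x) = 3·x^2 + 3·x   ⇒   f'(x) = 6·x + 3
  g(x) = x^2 + x   ⇒   g'(x) = 2·x + 1
  lim(x→∞) f'(x)/g'(x) = lim(x→∞) (6·x + 3)/(2·x + 1)
  = 3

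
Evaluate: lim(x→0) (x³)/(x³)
This is a 0/0 indeterminate form.

Apply L'Hôpital's rule: differentiate numerator and denominator separately.
  f(x) = x^3   ⇒   f'(x) = 3·x^2
  g(x) = x^3   ⇒   g'(x) = 3·x^2
  lim(x→0) f'(x)/g'(x) = lim(x→0) (3·x^2)/(3·x^2)
  = 1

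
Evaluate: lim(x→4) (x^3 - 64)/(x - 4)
This is a standard limit.

Factor or rationalize the expression:
  lim(x→4) (x^3 - 64)/(x - 4) = 48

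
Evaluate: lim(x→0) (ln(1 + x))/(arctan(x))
This is a 0/0 indeterminate form.

Apply L'Hôpital's rule: differentiate numerator and denominator separately.
  f(x) = ln(x + 1)   ⇒   f'(x) = 1/(x + 1)
  g(x) = atan(x)   ⇒   g'(x) = 1/(x^2 + 1)
  lim(x→0) f'(x)/g'(x) = lim(x→0) (1/(x + 1))/(1/(x^2 + 1))
  = 1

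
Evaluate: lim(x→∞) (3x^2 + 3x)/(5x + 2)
This is an ∞/∞ indeterminate form.

Apply L'Hôpital's rule: differentiate numerator and denominator separately.
  f(x) = 3·x^2 + 3·x   ⇒   f'(x) = 6·x + 3
  g(x) = 5·x + 2   ⇒   g'(x) = 5
  lim(x→∞) f'(x)/g'(x) = lim(x→∞) (6·x + 3)/(5)
  = ∞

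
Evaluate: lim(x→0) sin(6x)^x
This is an exponential indeterminate form.

For exponential indeterminate forms, take the natural log:
  Let L = lim(x→0) sin(6x)^x
  Then ln(L) = lim(x→0) [exponent × ln(base)]
  Evaluate using L'Hôpital or standard limits, then exponentiate.
  L = 1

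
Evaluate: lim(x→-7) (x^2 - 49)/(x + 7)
This is a standard limit.

Factor or rationalize the expression:
  lim(x→-7) (x^2 - 49)/(x + 7) = -14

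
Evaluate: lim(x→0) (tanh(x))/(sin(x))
This is a 0/0 indeterminate form.

Apply L'Hôpital's rule: differentiate numerator and denominator separately.
  f(x) = tanh(x)   ⇒   f'(x) = 1 - tanh(x)^2
  g(x) = sin(x)   ⇒   g'(x) = cos(x)
  lim(x→0) f'(x)/g'(x) = lim(x→0) (1 - tanh(x)^2)/(cos(x))
  = 1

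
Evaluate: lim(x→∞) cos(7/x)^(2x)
This is an exponential indeterminate form.

For exponential indeterminate forms, take the natural log:
  Let L = lim(x→∞) cos(7/x)^(2x)
  Then ln(L) = lim(x→∞) [exponent × ln(base)]
  Evaluate using L'Hôpital or standard limits, then exponentiate.
  L = 1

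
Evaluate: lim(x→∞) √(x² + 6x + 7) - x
This is an ∞-∞ indeterminate form.

Combine fractions or rationalize to convert ∞-∞ to 0/0 form:
  lim(x→∞) √(x² + 6x + 7) - x = 3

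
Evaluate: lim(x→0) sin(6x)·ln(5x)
This is a 0·∞ indeterminate form.

Rewrite 0·∞ as a quotient (0/0 or ∞/∞ form), then apply L'Hôpital's rule:
  lim(x→0) sin(6x)·ln(5x) = 0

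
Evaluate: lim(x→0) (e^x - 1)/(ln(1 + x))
This is a 0/0 indeterminate form.

Apply L'Hôpital's rule: differentiate numerator and denominator separately.
  f(x) = e^(x) - 1   ⇒   f'(x) = e^(x)
  g(x) = ln(x + 1)   ⇒   g'(x) = 1/(x + 1)
  lim(x→0) f'(x)/g'(x) = lim(x→0) (e^(x))/(1/(x + 1))
  = 1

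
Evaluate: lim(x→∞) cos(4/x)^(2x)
This is an exponential indeterminate form.

For exponential indeterminate forms, take the natural log:
  Let L = lim(x→∞) cos(4/x)^(2x)
  Then ln(L) = lim(x→∞) [exponent × ln(base)]
  Evaluate using L'Hôpital or standard limits, then exponentiate.
  L = 1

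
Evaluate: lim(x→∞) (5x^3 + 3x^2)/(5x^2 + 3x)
This is an ∞/∞ indeterminate form.

Apply L'Hôpital's rule: differentiate numerator and denominator separately.
  f(x) = 5·x^3 + 3·x^2   ⇒   f'(x) = 15·x^2 + 6·x
  g(x) = 5·x^2 + 3·x   ⇒   g'(x) = 10·x + 3
  lim(x→∞) f'(x)/g'(x) = lim(x→∞) (15·x^2 + 6·x)/(10·x + 3)
  = ∞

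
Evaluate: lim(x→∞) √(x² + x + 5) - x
This is an ∞-∞ indeterminate form.

Combine fractions or rationalize to convert ∞-∞ to 0/0 form:
  lim(x→∞) √(x² + x + 5) - x = 1/2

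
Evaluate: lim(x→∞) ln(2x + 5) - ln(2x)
This is an ∞-∞ indeterminate form.

Combine fractions or rationalize to convert ∞-∞ to 0/0 form:
  lim(x→∞) ln(2x + 5) - ln(2x) = 0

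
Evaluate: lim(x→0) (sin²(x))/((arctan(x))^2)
This is a 0/0 indeterminate form.

Apply L'Hôpital's rule: differentiate numerator and denominator separately.
  f(x) = sin(x)^2   ⇒   f'(x) = 2·sin(x)·cos(x)
  g(x) = atan(x)^2   ⇒   g'(x) = 2·atan(x)/(x^2 + 1)
  lim(x→0) f'(x)/g'(x) = lim(x→0) (2·sin(x)·cos(x))/(2·atan(x)/(x^2 + 1))
  = 1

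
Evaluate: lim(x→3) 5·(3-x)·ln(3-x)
This is a 0·∞ indeterminate form.

Rewrite 0·∞ as a quotient (0/0 or ∞/∞ form), then apply L'Hôpital's rule:
  lim(x→3) 5·(3-x)·ln(3-x) = 0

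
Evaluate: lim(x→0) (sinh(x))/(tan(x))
This is a 0/0 indeterminate form.

Apply L'Hôpital's rule: differentiate numerator and denominator separately.
  f(x) = sinh(x)   ⇒   f'(x) = cosh(x)
  g(x) = tan(x)   ⇒   g'(x) = tan(x)^2 + 1
  lim(x→0) f'(x)/g'(x) = lim(x→0) (cosh(x))/(tan(x)^2 + 1)
  = 1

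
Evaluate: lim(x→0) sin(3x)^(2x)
This is an exponential indeterminate form.

For exponential indeterminate forms, take the natural log:
  Let L = lim(x→0) sin(3x)^(2x)
  Then ln(L) = lim(x→0) [exponent × ln(base)]
  Evaluate using L'Hôpital or standard limits, then exponentiate.
  L = 1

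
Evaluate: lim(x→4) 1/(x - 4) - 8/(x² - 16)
This is an ∞-∞ indeterminate form.

Combine fractions or rationalize to convert ∞-∞ to 0/0 form:
  lim(x→4) 1/(x - 4) - 8/(x² - 16) = 1/8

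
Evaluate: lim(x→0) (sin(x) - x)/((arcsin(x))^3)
This is a 0/0 indeterminate form.

Apply L'Hôpital's rule: differentiate numerator and denominator separately.
  f(x) = -x + sin(x)   ⇒   f'(x) = cos(x) - 1
  g(x) = asin(x)^3   ⇒   g'(x) = 3·asin(x)^2/sqrt(1 - x^2)
  lim(x→0) f'(x)/g'(x) = lim(x→0) (cos(x) - 1)/(3·asin(x)^2/sqrt(1 - x^2))
  = -1/6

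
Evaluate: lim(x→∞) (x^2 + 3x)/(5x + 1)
This is an ∞/∞ indeterminate form.

Apply L'Hôpital's rule: differentiate numerator and denominator separately.
  f(x) = x^2 + 3·x   ⇒   f'(x) = 2·x + 3
  g(x) = 5·x + 1   ⇒   g'(x) = 5
  lim(x→∞) f'(x)/g'(x) = lim(x→∞) (2·x + 3)/(5)
  = ∞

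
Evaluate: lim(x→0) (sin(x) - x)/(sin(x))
This is a 0/0 indeterminate form.

Apply L'Hôpital's rule: differentiate numerator and denominator separately.
  f(x) = -x + sin(x)   ⇒   f'(x) = cos(x) - 1
  g(x) = sin(x)   ⇒   g'(x) = cos(x)
  lim(x→0) f'(x)/g'(x) = lim(x→0) (cos(x) - 1)/(cos(x))
  = 0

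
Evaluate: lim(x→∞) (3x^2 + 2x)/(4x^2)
This is an ∞/∞ indeterminate form.

Apply L'Hôpital's rule: differentiate numerator and denominator separately.
  f(x) = 3·x^2 + 2·x   ⇒   f'(x) = 6·x + 2
  g(x) = 4·x^2   ⇒   g'(x) = 8·x
  lim(x→∞) f'(x)/g'(x) = lim(x→∞) (6·x + 2)/(8·x)
  = 3/4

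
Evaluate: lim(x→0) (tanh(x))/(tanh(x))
This is a 0/0 indeterminate form.

Apply L'Hôpital's rule: differentiate numerator and denominator separately.
  f(x) = tanh(x)   ⇒   f'(x) = 1 - tanh(x)^2
  g(x) = tanh(x)   ⇒   g'(x) = 1 - tanh(x)^2
  lim(x→0) f'(x)/g'(x) = lim(x→0) (1 - tanh(x)^2)/(1 - tanh(x)^2)
  = 1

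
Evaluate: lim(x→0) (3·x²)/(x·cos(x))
This is a 0/0 indeterminate form.

Apply L'Hôpital's rule: differentiate numerator and denominator separately.
  f(x) = 3·x^2   ⇒   f'(x) = 6·x
  g(x) = x·cos(x)   ⇒   g'(x) = -x·sin(x) + cos(x)
  lim(x→0) f'(x)/g'(x) = lim(x→0) (6·x)/(-x·sin(x) + cos(x))
  = 0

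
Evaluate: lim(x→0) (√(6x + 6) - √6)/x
This is a standard limit.

Factor or rationalize the expression:
  lim(x→0) (√(6x + 6) - √6)/x = sqrt(6)/2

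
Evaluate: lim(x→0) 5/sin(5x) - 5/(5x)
This is an ∞-∞ indeterminate form.

Combine fractions or rationalize to convert ∞-∞ to 0/0 form:
  lim(x→0) 5/sin(5x) - 5/(5x) = 0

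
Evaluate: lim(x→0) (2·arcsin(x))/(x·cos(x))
This is a 0/0 indeterminate form.

Apply L'Hôpital's rule: differentiate numerator and denominator separately.
  f(x) = 2·asin(x)   ⇒   f'(x) = 2/sqrt(1 - x^2)
  g(x) = x·cos(x)   ⇒   g'(x) = -x·sin(x) + cos(x)
  lim(x→0) f'(x)/g'(x) = lim(x→0) (2/sqrt(1 - x^2))/(-x·sin(x) + cos(x))
  = 2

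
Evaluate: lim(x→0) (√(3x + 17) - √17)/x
This is a standard limit.

Factor or rationalize the expression:
  lim(x→0) (√(3x + 17) - √17)/x = 3·sqrt(17)/34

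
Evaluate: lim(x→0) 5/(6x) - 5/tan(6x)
This is an ∞-∞ indeterminate form.

Combine fractions or rationalize to convert ∞-∞ to 0/0 form:
  lim(x→0) 5/(6x) - 5/tan(6x) = 0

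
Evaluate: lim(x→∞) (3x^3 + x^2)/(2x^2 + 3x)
This is an ∞/∞ indeterminate form.

Apply L'Hôpital's rule: differentiate numerator and denominator separately.
  f(x) = 3·x^3 + x^2   ⇒   f'(x) = 9·x^2 + 2·x
  g(x) = 2·x^2 + 3·x   ⇒   g'(x) = 4·x + 3
  lim(x→∞) f'(x)/g'(x) = lim(x→∞) (9·x^2 + 2·x)/(4·x + 3)
  = ∞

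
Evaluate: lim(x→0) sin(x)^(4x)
This is an exponential indeterminate form.

For exponential indeterminate forms, take the natural log:
  Let L = lim(x→0) sin(x)^(4x)
  Then ln(L) = lim(x→0) [exponent × ln(base)]
  Evaluate using L'Hôpital or standard limits, then exponentiate.
  L = 1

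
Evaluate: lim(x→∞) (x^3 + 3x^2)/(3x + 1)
This is an ∞/∞ indeterminate form.

Apply L'Hôpital's rule: differentiate numerator and denominator separately.
  f(x) = x^3 + 3·x^2   ⇒   f'(x) = 3·x^2 + 6·x
  g(x) = 3·x + 1   ⇒   g'(x) = 3
  lim(x→∞) f'(x)/g'(x) = lim(x→∞) (3·x^2 + 6·x)/(3)
  = ∞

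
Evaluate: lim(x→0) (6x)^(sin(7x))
This is an exponential indeterminate form.

For exponential indeterminate forms, take the natural log:
  Let L = lim(x→0) (6x)^(sin(7x))
  Then ln(L) = lim(x→0) [exponent × ln(base)]
  Evaluate using L'Hôpital or standard limits, then exponentiate.
  L = 1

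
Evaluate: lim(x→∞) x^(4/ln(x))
This is an exponential indeterminate form.

For exponential indeterminate forms, take the natural log:
  Let L = lim(x→∞) x^(4/ln(x))
  Then ln(L) = lim(x→∞) [exponent × ln(base)]
  Evaluate using L'Hôpital or standard limits, then exponentiate.
  L = e^(4)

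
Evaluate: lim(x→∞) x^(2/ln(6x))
This is an exponential indeterminate form.

For exponential indeterminate forms, take the natural log:
  Let L = lim(x→∞) x^(2/ln(6x))
  Then ln(L) = lim(x→∞) [exponent × ln(base)]
  Evaluate using L'Hôpital or standard limits, then exponentiate.
  L = e²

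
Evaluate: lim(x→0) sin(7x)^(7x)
This is an exponential indeterminate form.

For exponential indeterminate forms, take the natural log:
  Let L = lim(x→0) sin(7x)^(7x)
  Then ln(L) = lim(x→0) [exponent × ln(base)]
  Evaluate using L'Hôpital or standard limits, then exponentiate.
  L = 1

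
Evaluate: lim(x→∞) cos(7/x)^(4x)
This is an exponential indeterminate form.

For exponential indeterminate forms, take the natural log:
  Let L = lim(x→∞) cos(7/x)^(4x)
  Then ln(L) = lim(x→∞) [exponent × ln(base)]
  Evaluate using L'Hôpital or standard limits, then exponentiate.
  L = 1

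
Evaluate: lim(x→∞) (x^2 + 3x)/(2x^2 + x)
This is an ∞/∞ indeterminate form.

Apply L'Hôpital's rule: differentiate numerator and denominator separately.
  f(x) = x^2 + 3·x   ⇒   f'(x) = 2·x + 3
  g(x) = 2·x^2 + x   ⇒   g'(x) = 4·x + 1
  lim(x→∞) f'(x)/g'(x) = lim(x→∞) (2·x + 3)/(4·x + 1)
  = 1/2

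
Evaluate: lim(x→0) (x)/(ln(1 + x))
This is a 0/0 indeterminate form.

Apply L'Hôpital's rule: differentiate numerator and denominator separately.
  f(x) = x   ⇒   f'(x) = 1
  g(x) = ln(x + 1)   ⇒   g'(x) = 1/(x + 1)
  lim(x→0) f'(x)/g'(x) = lim(x→0) (1)/(1/(x + 1))
  = 1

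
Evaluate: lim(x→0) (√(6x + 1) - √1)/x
This is a standard limit.

Factor or rationalize the expression:
  lim(x→0) (√(6x + 1) - √1)/x = 3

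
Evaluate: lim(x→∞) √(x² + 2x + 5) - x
This is an ∞-∞ indeterminate form.

Combine fractions or rationalize to convert ∞-∞ to 0/0 form:
  lim(x→∞) √(x² + 2x + 5) - x = 1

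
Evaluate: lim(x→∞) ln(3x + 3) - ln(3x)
This is an ∞-∞ indeterminate form.

Combine fractions or rationalize to convert ∞-∞ to 0/0 form:
  lim(x→∞) ln(3x + 3) - ln(3x) = 0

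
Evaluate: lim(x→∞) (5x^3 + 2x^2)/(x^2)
This is an ∞/∞ indeterminate form.

Apply L'Hôpital's rule: differentiate numerator and denominator separately.
  f(x) = 5·x^3 + 2·x^2   ⇒   f'(x) = 15·x^2 + 4·x
  g(x) = x^2   ⇒   g'(x) = 2·x
  lim(x→∞) f'(x)/g'(x) = lim(x→∞) (15·x^2 + 4·x)/(2·x)
  = ∞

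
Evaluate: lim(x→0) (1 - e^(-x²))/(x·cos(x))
This is a 0/0 indeterminate form.

Apply L'Hôpital's rule: differentiate numerator and denominator separately.
  f(x) = 1 - e^(-x^2)   ⇒   f'(x) = 2·x·e^(-x^2)
  g(x) = x·cos(x)   ⇒   g'(x) = -x·sin(x) + cos(x)
  lim(x→0) f'(x)/g'(x) = lim(x→0) (2·x·e^(-x^2))/(-x·sin(x) + cos(x))
  = 0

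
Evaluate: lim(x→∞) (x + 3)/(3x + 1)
This is an ∞/∞ indeterminate form.

Apply L'Hôpital's rule: differentiate numerator and denominator separately.
  f(x) = x + 3   ⇒   f'(x) = 1
  g(x) = 3·x + 1   ⇒   g'(x) = 3
  lim(x→∞) f'(x)/g'(x) = lim(x→∞) (1)/(3)
  = 1/3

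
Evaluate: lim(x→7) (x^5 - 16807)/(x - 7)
This is a standard limit.

Factor or rationalize the expression:
  lim(x→7) (x^5 - 16807)/(x - 7) = 12005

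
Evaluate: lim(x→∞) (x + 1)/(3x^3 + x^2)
This is an ∞/∞ indeterminate form.

Apply L'Hôpital's rule: differentiate numerator and denominator separately.
  f(x) = x + 1   ⇒   f'(x) = 1
  g(x) = 3·x^3 + x^2   ⇒   g'(x) = 9·x^2 + 2·x
  lim(x→∞) f'(x)/g'(x) = lim(x→∞) (1)/(9·x^2 + 2·x)
  = 0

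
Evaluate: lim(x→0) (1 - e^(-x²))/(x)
This is a 0/0 indeterminate form.

Apply L'Hôpital's rule: differentiate numerator and denominator separately.
  f(x) = 1 - e^(-x^2)   ⇒   f'(x) = 2·x·e^(-x^2)
  g(x) = x   ⇒   g'(x) = 1
  lim(x→0) f'(x)/g'(x) = lim(x→0) (2·x·e^(-x^2))/(1)
  = 0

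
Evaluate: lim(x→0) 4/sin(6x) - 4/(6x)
This is an ∞-∞ indeterminate form.

Combine fractions or rationalize to convert ∞-∞ to 0/0 form:
  lim(x→0) 4/sin(6x) - 4/(6x) = 0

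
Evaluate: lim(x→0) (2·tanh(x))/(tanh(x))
This is a 0/0 indeterminate form.

Apply L'Hôpital's rule: differentiate numerator and denominator separately.
  f(x) = 2·tanh(x)   ⇒   f'(x) = 2 - 2·tanh(x)^2
  g(x) = tanh(x)   ⇒   g'(x) = 1 - tanh(x)^2
  lim(x→0) f'(x)/g'(x) = lim(x→0) (2 - 2·tanh(x)^2)/(1 - tanh(x)^2)
  = 2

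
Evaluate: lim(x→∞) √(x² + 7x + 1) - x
This is an ∞-∞ indeterminate form.

Combine fractions or rationalize to convert ∞-∞ to 0/0 form:
  lim(x→∞) √(x² + 7x + 1) - x = 7/2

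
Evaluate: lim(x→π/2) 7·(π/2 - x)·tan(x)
This is a 0·∞ indeterminate form.

Rewrite 0·∞ as a quotient (0/0 or ∞/∞ form), then apply L'Hôpital's rule:
  lim(x→π/2) 7·(π/2 - x)·tan(x) = 7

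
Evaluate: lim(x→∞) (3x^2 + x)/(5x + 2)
This is an ∞/∞ indeterminate form.

Apply L'Hôpital's rule: differentiate numerator and denominator separately.
  f(x) = 3·x^2 + x   ⇒   f'(x) = 6·x + 1
  g(x) = 5·x + 2   ⇒   g'(x) = 5
  lim(x→∞) f'(x)/g'(x) = lim(x→∞) (6·x + 1)/(5)
  = ∞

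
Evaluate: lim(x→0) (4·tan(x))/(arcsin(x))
This is a 0/0 indeterminate form.

Apply L'Hôpital's rule: differentiate numerator and denominator separately.
  f(x) = 4·tan(x)   ⇒   f'(x) = 4·tan(x)^2 + 4
  g(x) = asin(x)   ⇒   g'(x) = 1/sqrt(1 - x^2)
  lim(x→0) f'(x)/g'(x) = lim(x→0) (4·tan(x)^2 + 4)/(1/sqrt(1 - x^2))
  = 4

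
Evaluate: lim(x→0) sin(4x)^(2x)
This is an exponential indeterminate form.

For exponential indeterminate forms, take the natural log:
  Let L = lim(x→0) sin(4x)^(2x)
  Then ln(L) = lim(x→0) [exponent × ln(base)]
  Evaluate using L'Hôpital or standard limits, then exponentiate.
  L = 1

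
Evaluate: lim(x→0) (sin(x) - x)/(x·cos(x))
This is a 0/0 indeterminate form.

Apply L'Hôpital's rule: differentiate numerator and denominator separately.
  f(x) = -x + sin(x)   ⇒   f'(x) = cos(x) - 1
  g(x) = x·cos(x)   ⇒   g'(x) = -x·sin(x) + cos(x)
  lim(x→0) f'(x)/g'(x) = lim(x→0) (cos(x) - 1)/(-x·sin(x) + cos(x))
  = 0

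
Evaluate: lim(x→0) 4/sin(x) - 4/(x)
This is an ∞-∞ indeterminate form.

Combine fractions or rationalize to convert ∞-∞ to 0/0 form:
  lim(x→0) 4/sin(x) - 4/(x) = 0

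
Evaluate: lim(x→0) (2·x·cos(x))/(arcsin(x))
This is a 0/0 indeterminate form.

Apply L'Hôpital's rule: differentiate numerator and denominator separately.
  f(x) = 2·x·cos(x)   ⇒   f'(x) = -2·x·sin(x) + 2·cos(x)
  g(x) = asin(x)   ⇒   g'(x) = 1/sqrt(1 - x^2)
  lim(x→0) f'(x)/g'(x) = lim(x→0) (-2·x·sin(x) + 2·cos(x))/(1/sqrt(1 - x^2))
  = 2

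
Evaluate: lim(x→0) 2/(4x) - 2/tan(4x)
This is an ∞-∞ indeterminate form.

Combine fractions or rationalize to convert ∞-∞ to 0/0 form:
  lim(x→0) 2/(4x) - 2/tan(4x) = 0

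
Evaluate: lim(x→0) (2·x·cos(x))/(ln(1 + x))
This is a 0/0 indeterminate form.

Apply L'Hôpital's rule: differentiate numerator and denominator separately.
  f(x) = 2·x·cos(x)   ⇒   f'(x) = -2·x·sin(x) + 2·cos(x)
  g(x) = ln(x + 1)   ⇒   g'(x) = 1/(x + 1)
  lim(x→0) f'(x)/g'(x) = lim(x→0) (-2·x·sin(x) + 2·cos(x))/(1/(x + 1))
  = 2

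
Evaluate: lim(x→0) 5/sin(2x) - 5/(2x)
This is an ∞-∞ indeterminate form.

Combine fractions or rationalize to convert ∞-∞ to 0/0 form:
  lim(x→0) 5/sin(2x) - 5/(2x) = 0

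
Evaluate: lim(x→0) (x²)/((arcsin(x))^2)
This is a 0/0 indeterminate form.

Apply L'Hôpital's rule: differentiate numerator and denominator separately.
  f(x) = x^2   ⇒   f'(x) = 2·x
  g(x) = asin(x)^2   ⇒   g'(x) = 2·asin(x)/sqrt(1 - x^2)
  lim(x→0) f'(x)/g'(x) = lim(x→0) (2·x)/(2·asin(x)/sqrt(1 - x^2))
  = 1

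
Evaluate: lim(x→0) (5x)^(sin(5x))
This is an exponential indeterminate form.

For exponential indeterminate forms, take the natural log:
  Let L = lim(x→0) (5x)^(sin(5x))
  Then ln(L) = lim(x→0) [exponent × ln(base)]
  Evaluate using L'Hôpital or standard limits, then exponentiate.
  L = 1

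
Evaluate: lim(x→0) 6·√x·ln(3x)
This is a 0·∞ indeterminate form.

Rewrite 0·∞ as a quotient (0/0 or ∞/∞ form), then apply L'Hôpital's rule:
  lim(x→0) 6·√x·ln(3x) = 0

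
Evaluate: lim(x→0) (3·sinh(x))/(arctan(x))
This is a 0/0 indeterminate form.

Apply L'Hôpital's rule: differentiate numerator and denominator separately.
  f(x) = 3·sinh(x)   ⇒   f'(x) = 3·cosh(x)
  g(x) = atan(x)   ⇒   g'(x) = 1/(x^2 + 1)
  lim(x→0) f'(x)/g'(x) = lim(x→0) (3·cosh(x))/(1/(x^2 + 1))
  = 3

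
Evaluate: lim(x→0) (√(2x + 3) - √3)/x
This is a standard limit.

Factor or rationalize the expression:
  lim(x→0) (√(2x + 3) - √3)/x = sqrt(3)/3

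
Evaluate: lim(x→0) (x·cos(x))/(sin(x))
This is a 0/0 indeterminate form.

Apply L'Hôpital's rule: differentiate numerator and denominator separately.
  f(x) = x·cos(x)   ⇒   f'(x) = -x·sin(x) + cos(x)
  g(x) = sin(x)   ⇒   g'(x) = cos(x)
  lim(x→0) f'(x)/g'(x) = lim(x→0) (-x·sin(x) + cos(x))/(cos(x))
  = 1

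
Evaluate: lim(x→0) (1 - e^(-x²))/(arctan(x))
This is a 0/0 indeterminate form.

Apply L'Hôpital's rule: differentiate numerator and denominator separately.
  f(x) = 1 - e^(-x^2)   ⇒   f'(x) = 2·x·e^(-x^2)
  g(x) = atan(x)   ⇒   g'(x) = 1/(x^2 + 1)
  lim(x→0) f'(x)/g'(x) = lim(x→0) (2·x·e^(-x^2))/(1/(x^2 + 1))
  = 0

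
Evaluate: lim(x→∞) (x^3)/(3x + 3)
This is an ∞/∞ indeterminate form.

Apply L'Hôpital's rule: differentiate numerator and denominator separately.
  f(x) = x^3   ⇒   f'(x) = 3·x^2
  g(x) = 3·x + 3   ⇒   g'(x) = 3
  lim(x→∞) f'(x)/g'(x) = lim(x→∞) (3·x^2)/(3)
  = ∞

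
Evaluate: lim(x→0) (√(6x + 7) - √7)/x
This is a standard limit.

Factor or rationalize the expression:
  lim(x→0) (√(6x + 7) - √7)/x = 3·sqrt(7)/7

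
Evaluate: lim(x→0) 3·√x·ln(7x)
This is a 0·∞ indeterminate form.

Rewrite 0·∞ as a quotient (0/0 or ∞/∞ form), then apply L'Hôpital's rule:
  lim(x→0) 3·√x·ln(7x) = 0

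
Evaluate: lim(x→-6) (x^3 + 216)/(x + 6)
This is a standard limit.

Factor or rationalize the expression:
  lim(x→-6) (x^3 + 216)/(x + 6) = 108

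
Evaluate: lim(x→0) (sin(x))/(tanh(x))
This is a 0/0 indeterminate form.

Apply L'Hôpital's rule: differentiate numerator and denominator separately.
  f(x) = sin(x)   ⇒   f'(x) = cos(x)
  g(x) = tanh(x)   ⇒   g'(x) = 1 - tanh(x)^2
  lim(x→0) f'(x)/g'(x) = lim(x→0) (cos(x))/(1 - tanh(x)^2)
  = 1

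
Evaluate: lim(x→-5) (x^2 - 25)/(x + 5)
This is a standard limit.

Factor or rationalize the expression:
  lim(x→-5) (x^2 - 25)/(x + 5) = -10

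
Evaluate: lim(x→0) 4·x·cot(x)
This is a 0·∞ indeterminate form.

Rewrite 0·∞ as a quotient (0/0 or ∞/∞ form), then apply L'Hôpital's rule:
  lim(x→0) 4·x·cot(x) = 4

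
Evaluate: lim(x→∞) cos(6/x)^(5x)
This is an exponential indeterminate form.

For exponential indeterminate forms, take the natural log:
  Let L = lim(x→∞) cos(6/x)^(5x)
  Then ln(L) = lim(x→∞) [exponent × ln(base)]
  Evaluate using L'Hôpital or standard limits, then exponentiate.
  L = 1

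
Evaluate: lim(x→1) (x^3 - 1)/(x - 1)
This is a standard limit.

Factor or rationalize the expression:
  lim(x→1) (x^3 - 1)/(x - 1) = 3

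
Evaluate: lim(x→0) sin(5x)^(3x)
This is an exponential indeterminate form.

For exponential indeterminate forms, take the natural log:
  Let L = lim(x→0) sin(5x)^(3x)
  Then ln(L) = lim(x→0) [exponent × ln(base)]
  Evaluate using L'Hôpital or standard limits, then exponentiate.
  L = 1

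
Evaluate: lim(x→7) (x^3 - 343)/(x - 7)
This is a standard limit.

Factor or rationalize the expression:
  lim(x→7) (x^3 - 343)/(x - 7) = 147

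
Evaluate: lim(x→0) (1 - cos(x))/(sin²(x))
This is a 0/0 indeterminate form.

Apply L'Hôpital's rule: differentiate numerator and denominator separately.
  f(x) = 1 - cos(x)   ⇒   f'(x) = sin(x)
  g(x) = sin(x)^2   ⇒   g'(x) = 2·sin(x)·cos(x)
  lim(x→0) f'(x)/g'(x) = lim(x→0) (sin(x))/(2·sin(x)·cos(x))
  = 1/2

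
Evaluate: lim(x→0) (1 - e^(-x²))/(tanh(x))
This is a 0/0 indeterminate form.

Apply L'Hôpital's rule: differentiate numerator and denominator separately.
  f(x) = 1 - e^(-x^2)   ⇒   f'(x) = 2·x·e^(-x^2)
  g(x) = tanh(x)   ⇒   g'(x) = 1 - tanh(x)^2
  lim(x→0) f'(x)/g'(x) = lim(x→0) (2·x·e^(-x^2))/(1 - tanh(x)^2)
  = 0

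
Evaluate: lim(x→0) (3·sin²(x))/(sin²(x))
This is a 0/0 indeterminate form.

Apply L'Hôpital's rule: differentiate numerator and denominator separately.
  f(x) = 3·sin(x)^2   ⇒   f'(x) = 6·sin(x)·cos(x)
  g(x) = sin(x)^2   ⇒   g'(x) = 2·sin(x)·cos(x)
  lim(x→0) f'(x)/g'(x) = lim(x→0) (6·sin(x)·cos(x))/(2·sin(x)·cos(x))
  = 3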